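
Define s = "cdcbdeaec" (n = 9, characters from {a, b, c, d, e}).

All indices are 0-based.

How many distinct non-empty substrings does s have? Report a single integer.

41

sorted suffixes:
  #0 SA[0]=6  'aec'
  #1 SA[1]=3  'bdeaec'
  #2 SA[2]=8  'c'
  #3 SA[3]=2  'cbdeaec'
  #4 SA[4]=0  'cdcbdeaec'
  #5 SA[5]=1  'dcbdeaec'
  #6 SA[6]=4  'deaec'
  #7 SA[7]=5  'eaec'
  #8 SA[8]=7  'ec'

SA = [6, 3, 8, 2, 0, 1, 4, 5, 7]
rank  pair      lcp
   1  s[6:],s[3:]  0  ''
   2  s[3:],s[8:]  0  ''
   3  s[8:],s[2:]  1  'c'
   4  s[2:],s[0:]  1  'c'
   5  s[0:],s[1:]  0  ''
   6  s[1:],s[4:]  1  'd'
   7  s[4:],s[5:]  0  ''
   8  s[5:],s[7:]  1  'e'

n(n+1)/2 = 9·10/2 = 45
Σ LCP = 0 + 0 + 0 + 1 + 1 + 0 + 1 + 0 + 1 = 4
distinct = 45 − 4 = 41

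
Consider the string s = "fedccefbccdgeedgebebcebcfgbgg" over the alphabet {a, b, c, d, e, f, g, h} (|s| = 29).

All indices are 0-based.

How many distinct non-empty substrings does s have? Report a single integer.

sorted suffixes:
  #0 SA[0]=7  'bccdgeedgebebcebcfgbgg'
  #1 SA[1]=19  'bcebcfgbgg'
  #2 SA[2]=22  'bcfgbgg'
  #3 SA[3]=17  'bebcebcfgbgg'
  #4 SA[4]=26  'bgg'
  #5 SA[5]=8  'ccdgeedgebebcebcfgbgg'
  #6 SA[6]=3  'ccefbccdgeedgebebcebcfgbgg'
  #7 SA[7]=9  'cdgeedgebebcebcfgbgg'
  #8 SA[8]=20  'cebcfgbgg'
  #9 SA[9]=4  'cefbccdgeedgebebcebcfgbgg'
  #10 SA[10]=23  'cfgbgg'
  #11 SA[11]=2  'dccefbccdgeedgebebcebcfgbgg'
  #12 SA[12]=14  'dgebebcebcfgbgg'
  #13 SA[13]=10  'dgeedgebebcebcfgbgg'
  #14 SA[14]=18  'ebcebcfgbgg'
  #15 SA[15]=21  'ebcfgbgg'
  #16 SA[16]=16  'ebebcebcfgbgg'
  #17 SA[17]=1  'edccefbccdgeedgebebcebcfgbgg'
  #18 SA[18]=13  'edgebebcebcfgbgg'
  #19 SA[19]=12  'eedgebebcebcfgbgg'
  #20 SA[20]=5  'efbccdgeedgebebcebcfgbgg'
  #21 SA[21]=6  'fbccdgeedgebebcebcfgbgg'
  #22 SA[22]=0  'fedccefbccdgeedgebebcebcfgbgg'
  #23 SA[23]=24  'fgbgg'
  #24 SA[24]=28  'g'
  #25 SA[25]=25  'gbgg'
  #26 SA[26]=15  'gebebcebcfgbgg'
  #27 SA[27]=11  'geedgebebcebcfgbgg'
  #28 SA[28]=27  'gg'

SA = [7, 19, 22, 17, 26, 8, 3, 9, 20, 4, 23, 2, 14, 10, 18, 21, 16, 1, 13, 12, 5, 6, 0, 24, 28, 25, 15, 11, 27]
rank  pair      lcp
   1  s[7:],s[19:]  2  'bc'
   2  s[19:],s[22:]  2  'bc'
   3  s[22:],s[17:]  1  'b'
   4  s[17:],s[26:]  1  'b'
   5  s[26:],s[8:]  0  ''
   6  s[8:],s[3:]  2  'cc'
   7  s[3:],s[9:]  1  'c'
   8  s[9:],s[20:]  1  'c'
   9  s[20:],s[4:]  2  'ce'
  10  s[4:],s[23:]  1  'c'
  11  s[23:],s[2:]  0  ''
  12  s[2:],s[14:]  1  'd'
  13  s[14:],s[10:]  3  'dge'
  14  s[10:],s[18:]  0  ''
  15  s[18:],s[21:]  3  'ebc'
  16  s[21:],s[16:]  2  'eb'
  17  s[16:],s[1:]  1  'e'
  18  s[1:],s[13:]  2  'ed'
  19  s[13:],s[12:]  1  'e'
  20  s[12:],s[5:]  1  'e'
  21  s[5:],s[6:]  0  ''
  22  s[6:],s[0:]  1  'f'
  23  s[0:],s[24:]  1  'f'
  24  s[24:],s[28:]  0  ''
  25  s[28:],s[25:]  1  'g'
  26  s[25:],s[15:]  1  'g'
  27  s[15:],s[11:]  2  'ge'
  28  s[11:],s[27:]  1  'g'

n(n+1)/2 = 29·30/2 = 435
Σ LCP = 0 + 2 + 2 + 1 + 1 + 0 + 2 + 1 + 1 + 2 + 1 + 0 + 1 + 3 + 0 + 3 + 2 + 1 + 2 + 1 + 1 + 0 + 1 + 1 + 0 + 1 + 1 + 2 + 1 = 34
distinct = 435 − 34 = 401

401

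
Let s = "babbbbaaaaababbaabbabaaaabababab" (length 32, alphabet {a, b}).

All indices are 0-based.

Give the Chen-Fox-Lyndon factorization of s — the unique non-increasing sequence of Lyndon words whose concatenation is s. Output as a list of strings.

["b", "abbbb", "aaaaababbaabbabaaaabababab"]

emit factor 1: 'b' (i=0, period=1)
emit factor 2: 'abbbb' (i=1, period=5)
emit factor 3: 'aaaaababbaabbabaaaabababab' (i=6, period=26)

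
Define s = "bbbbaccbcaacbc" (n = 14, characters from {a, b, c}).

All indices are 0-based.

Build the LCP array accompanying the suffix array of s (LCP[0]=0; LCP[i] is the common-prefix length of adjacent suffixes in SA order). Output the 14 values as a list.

[0, 1, 2, 0, 1, 2, 3, 1, 2, 0, 1, 1, 3, 1]

sorted suffixes:
  #0 SA[0]=9  'aacbc'
  #1 SA[1]=10  'acbc'
  #2 SA[2]=4  'accbcaacbc'
  #3 SA[3]=3  'baccbcaacbc'
  #4 SA[4]=2  'bbaccbcaacbc'
  #5 SA[5]=1  'bbbaccbcaacbc'
  #6 SA[6]=0  'bbbbaccbcaacbc'
  #7 SA[7]=12  'bc'
  #8 SA[8]=7  'bcaacbc'
  #9 SA[9]=13  'c'
  #10 SA[10]=8  'caacbc'
  #11 SA[11]=11  'cbc'
  #12 SA[12]=6  'cbcaacbc'
  #13 SA[13]=5  'ccbcaacbc'

SA = [9, 10, 4, 3, 2, 1, 0, 12, 7, 13, 8, 11, 6, 5]
[i] adj suffixes → lcp
  [1] 9/10 → 1 ('a')
  [2] 10/4 → 2 ('ac')
  [3] 4/3 → 0 ('')
  [4] 3/2 → 1 ('b')
  [5] 2/1 → 2 ('bb')
  [6] 1/0 → 3 ('bbb')
  [7] 0/12 → 1 ('b')
  [8] 12/7 → 2 ('bc')
  [9] 7/13 → 0 ('')
  [10] 13/8 → 1 ('c')
  [11] 8/11 → 1 ('c')
  [12] 11/6 → 3 ('cbc')
  [13] 6/5 → 1 ('c')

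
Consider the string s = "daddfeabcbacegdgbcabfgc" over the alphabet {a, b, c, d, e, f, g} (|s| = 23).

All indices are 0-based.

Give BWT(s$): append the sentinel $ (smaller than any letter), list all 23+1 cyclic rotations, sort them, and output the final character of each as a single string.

rank  rotation                  last
    0  $daddfeabcbacegdgbcabfgc  c
    1  abcbacegdgbcabfgc$daddfe  e
    2  abfgc$daddfeabcbacegdgbc  c
    3  acegdgbcabfgc$daddfeabcb  b
    4  addfeabcbacegdgbcabfgc$d  d
    5  bacegdgbcabfgc$daddfeabc  c
    6  bcabfgc$daddfeabcbacegdg  g
    7  bcbacegdgbcabfgc$daddfea  a
    8  bfgc$daddfeabcbacegdgbca  a
    9  c$daddfeabcbacegdgbcabfg  g
   10  cabfgc$daddfeabcbacegdgb  b
   11  cbacegdgbcabfgc$daddfeab  b
   12  cegdgbcabfgc$daddfeabcba  a
   13  daddfeabcbacegdgbcabfgc$  $
   14  ddfeabcbacegdgbcabfgc$da  a
   15  dfeabcbacegdgbcabfgc$dad  d
   16  dgbcabfgc$daddfeabcbaceg  g
   17  eabcbacegdgbcabfgc$daddf  f
   18  egdgbcabfgc$daddfeabcbac  c
   19  feabcbacegdgbcabfgc$dadd  d
   20  fgc$daddfeabcbacegdgbcab  b
   21  gbcabfgc$daddfeabcbacegd  d
   22  gc$daddfeabcbacegdgbcabf  f
   23  gdgbcabfgc$daddfeabcbace  e

cecbdcgaagbba$adgfcdbdfe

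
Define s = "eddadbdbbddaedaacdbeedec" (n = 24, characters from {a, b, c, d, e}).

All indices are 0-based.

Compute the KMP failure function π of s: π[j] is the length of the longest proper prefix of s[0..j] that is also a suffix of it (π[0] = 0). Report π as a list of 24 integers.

[0, 0, 0, 0, 0, 0, 0, 0, 0, 0, 0, 0, 1, 2, 0, 0, 0, 0, 0, 1, 1, 2, 1, 0]

π[0] = 0
j=1 s[j]='d': π[1]=0 (border '')
j=2 s[j]='d': π[2]=0 (border '')
j=3 s[j]='a': π[3]=0 (border '')
j=4 s[j]='d': π[4]=0 (border '')
j=5 s[j]='b': π[5]=0 (border '')
j=6 s[j]='d': π[6]=0 (border '')
j=7 s[j]='b': π[7]=0 (border '')
j=8 s[j]='b': π[8]=0 (border '')
j=9 s[j]='d': π[9]=0 (border '')
j=10 s[j]='d': π[10]=0 (border '')
j=11 s[j]='a': π[11]=0 (border '')
j=12 s[j]='e': π[12]=1 (border 'e')
j=13 s[j]='d': π[13]=2 (border 'ed')
j=14 s[j]='a': k: 2→0; π[14]=0 (border '')
j=15 s[j]='a': π[15]=0 (border '')
j=16 s[j]='c': π[16]=0 (border '')
j=17 s[j]='d': π[17]=0 (border '')
j=18 s[j]='b': π[18]=0 (border '')
j=19 s[j]='e': π[19]=1 (border 'e')
j=20 s[j]='e': k: 1→0; π[20]=1 (border 'e')
j=21 s[j]='d': π[21]=2 (border 'ed')
j=22 s[j]='e': k: 2→0; π[22]=1 (border 'e')
j=23 s[j]='c': k: 1→0; π[23]=0 (border '')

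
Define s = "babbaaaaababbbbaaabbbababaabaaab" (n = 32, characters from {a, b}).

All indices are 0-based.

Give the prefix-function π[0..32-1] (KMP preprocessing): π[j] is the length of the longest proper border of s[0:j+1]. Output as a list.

[0, 0, 1, 1, 2, 0, 0, 0, 0, 1, 2, 3, 4, 1, 1, 2, 0, 0, 1, 1, 1, 2, 3, 2, 3, 2, 0, 1, 2, 0, 0, 1]

π[0] = 0
j=1 s[j]='a': π[1]=0 (border '')
j=2 s[j]='b': π[2]=1 (border 'b')
j=3 s[j]='b': k: 1→0; π[3]=1 (border 'b')
j=4 s[j]='a': π[4]=2 (border 'ba')
j=5 s[j]='a': k: 2→0; π[5]=0 (border '')
j=6 s[j]='a': π[6]=0 (border '')
j=7 s[j]='a': π[7]=0 (border '')
j=8 s[j]='a': π[8]=0 (border '')
j=9 s[j]='b': π[9]=1 (border 'b')
j=10 s[j]='a': π[10]=2 (border 'ba')
j=11 s[j]='b': π[11]=3 (border 'bab')
j=12 s[j]='b': π[12]=4 (border 'babb')
j=13 s[j]='b': k: 4→1→0; π[13]=1 (border 'b')
j=14 s[j]='b': k: 1→0; π[14]=1 (border 'b')
j=15 s[j]='a': π[15]=2 (border 'ba')
j=16 s[j]='a': k: 2→0; π[16]=0 (border '')
j=17 s[j]='a': π[17]=0 (border '')
j=18 s[j]='b': π[18]=1 (border 'b')
j=19 s[j]='b': k: 1→0; π[19]=1 (border 'b')
j=20 s[j]='b': k: 1→0; π[20]=1 (border 'b')
j=21 s[j]='a': π[21]=2 (border 'ba')
j=22 s[j]='b': π[22]=3 (border 'bab')
j=23 s[j]='a': k: 3→1; π[23]=2 (border 'ba')
j=24 s[j]='b': π[24]=3 (border 'bab')
j=25 s[j]='a': k: 3→1; π[25]=2 (border 'ba')
j=26 s[j]='a': k: 2→0; π[26]=0 (border '')
j=27 s[j]='b': π[27]=1 (border 'b')
j=28 s[j]='a': π[28]=2 (border 'ba')
j=29 s[j]='a': k: 2→0; π[29]=0 (border '')
j=30 s[j]='a': π[30]=0 (border '')
j=31 s[j]='b': π[31]=1 (border 'b')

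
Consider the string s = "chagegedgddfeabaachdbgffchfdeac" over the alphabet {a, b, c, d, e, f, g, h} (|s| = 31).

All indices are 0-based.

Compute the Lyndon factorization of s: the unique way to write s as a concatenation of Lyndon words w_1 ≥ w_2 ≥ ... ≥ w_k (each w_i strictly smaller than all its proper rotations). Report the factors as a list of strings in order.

emit factor 1: 'ch' (i=0, period=2)
emit factor 2: 'agegedgddfe' (i=2, period=11)
emit factor 3: 'ab' (i=13, period=2)
emit factor 4: 'aachdbgffchfdeac' (i=15, period=16)

["ch", "agegedgddfe", "ab", "aachdbgffchfdeac"]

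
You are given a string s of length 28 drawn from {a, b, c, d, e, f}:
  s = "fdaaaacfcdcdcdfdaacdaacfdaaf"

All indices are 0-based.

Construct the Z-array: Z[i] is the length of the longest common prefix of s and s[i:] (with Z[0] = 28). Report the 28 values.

[28, 0, 0, 0, 0, 0, 0, 1, 0, 0, 0, 0, 0, 0, 4, 0, 0, 0, 0, 0, 0, 0, 0, 4, 0, 0, 0, 1]

Z[0]=28
i=1: outside box; Z[1]=0
i=2: outside box; Z[2]=0
i=3: outside box; Z[3]=0
i=4: outside box; Z[4]=0
i=5: outside box; Z[5]=0
i=6: outside box; Z[6]=0
i=7: outside box; Z[7]=1 scan→box=[7,8)
i=8: outside box; Z[8]=0
i=9: outside box; Z[9]=0
i=10: outside box; Z[10]=0
i=11: outside box; Z[11]=0
i=12: outside box; Z[12]=0
i=13: outside box; Z[13]=0
i=14: outside box; Z[14]=4 scan→box=[14,18)
i=15: min(r-i=3, Z[1]=0)=0; Z[15]=0
i=16: min(r-i=2, Z[2]=0)=0; Z[16]=0
i=17: min(r-i=1, Z[3]=0)=0; Z[17]=0
i=18: outside box; Z[18]=0
i=19: outside box; Z[19]=0
i=20: outside box; Z[20]=0
i=21: outside box; Z[21]=0
i=22: outside box; Z[22]=0
i=23: outside box; Z[23]=4 scan→box=[23,27)
i=24: min(r-i=3, Z[1]=0)=0; Z[24]=0
i=25: min(r-i=2, Z[2]=0)=0; Z[25]=0
i=26: min(r-i=1, Z[3]=0)=0; Z[26]=0
i=27: outside box; Z[27]=1 scan→box=[27,28)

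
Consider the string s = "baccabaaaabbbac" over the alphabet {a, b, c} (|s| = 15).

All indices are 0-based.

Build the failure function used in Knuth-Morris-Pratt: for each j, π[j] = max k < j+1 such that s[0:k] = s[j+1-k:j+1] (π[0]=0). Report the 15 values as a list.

π[0] = 0
j=1 s[j]='a': π[1]=0 (border '')
j=2 s[j]='c': π[2]=0 (border '')
j=3 s[j]='c': π[3]=0 (border '')
j=4 s[j]='a': π[4]=0 (border '')
j=5 s[j]='b': π[5]=1 (border 'b')
j=6 s[j]='a': π[6]=2 (border 'ba')
j=7 s[j]='a': k: 2→0; π[7]=0 (border '')
j=8 s[j]='a': π[8]=0 (border '')
j=9 s[j]='a': π[9]=0 (border '')
j=10 s[j]='b': π[10]=1 (border 'b')
j=11 s[j]='b': k: 1→0; π[11]=1 (border 'b')
j=12 s[j]='b': k: 1→0; π[12]=1 (border 'b')
j=13 s[j]='a': π[13]=2 (border 'ba')
j=14 s[j]='c': π[14]=3 (border 'bac')

[0, 0, 0, 0, 0, 1, 2, 0, 0, 0, 1, 1, 1, 2, 3]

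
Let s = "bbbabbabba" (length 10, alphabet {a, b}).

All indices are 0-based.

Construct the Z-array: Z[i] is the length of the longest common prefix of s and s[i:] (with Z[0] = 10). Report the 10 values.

[10, 2, 1, 0, 2, 1, 0, 2, 1, 0]

Z[0]=10
i=1: fresh scan; Z[1]=2 grow→box=[1,3)
i=2: min(r-i=1, Z[1]=2)=1; Z[2]=1
i=3: fresh scan; Z[3]=0
i=4: fresh scan; Z[4]=2 grow→box=[4,6)
i=5: min(r-i=1, Z[1]=2)=1; Z[5]=1
i=6: fresh scan; Z[6]=0
i=7: fresh scan; Z[7]=2 grow→box=[7,9)
i=8: min(r-i=1, Z[1]=2)=1; Z[8]=1
i=9: fresh scan; Z[9]=0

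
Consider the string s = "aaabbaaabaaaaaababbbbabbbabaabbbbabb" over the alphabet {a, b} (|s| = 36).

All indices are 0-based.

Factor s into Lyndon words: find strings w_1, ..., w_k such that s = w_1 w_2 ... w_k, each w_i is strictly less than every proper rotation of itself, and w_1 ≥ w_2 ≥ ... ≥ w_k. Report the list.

["aaabb", "aaab", "aaaaaababbbbabbbabaabbbbabb"]

emit factor 1: 'aaabb' (i=0, period=5)
emit factor 2: 'aaab' (i=5, period=4)
emit factor 3: 'aaaaaababbbbabbbabaabbbbabb' (i=9, period=27)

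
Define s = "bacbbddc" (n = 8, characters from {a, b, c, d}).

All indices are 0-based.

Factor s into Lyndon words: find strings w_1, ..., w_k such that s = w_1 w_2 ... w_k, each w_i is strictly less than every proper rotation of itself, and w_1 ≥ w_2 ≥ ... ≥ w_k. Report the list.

["b", "acbbddc"]

emit factor 1: 'b' (i=0, period=1)
emit factor 2: 'acbbddc' (i=1, period=7)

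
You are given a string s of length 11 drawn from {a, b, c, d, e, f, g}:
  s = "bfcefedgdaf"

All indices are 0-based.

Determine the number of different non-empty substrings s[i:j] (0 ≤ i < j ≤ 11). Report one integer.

rank | idx | suffix
   0 |   9 | af
   1 |   0 | bfcefedgdaf
   2 |   2 | cefedgdaf
   3 |   8 | daf
   4 |   6 | dgdaf
   5 |   5 | edgdaf
   6 |   3 | efedgdaf
   7 |  10 | f
   8 |   1 | fcefedgdaf
   9 |   4 | fedgdaf
  10 |   7 | gdaf

SA = [9, 0, 2, 8, 6, 5, 3, 10, 1, 4, 7]
i: (SA[i-1],SA[i]) lcp shared
  1: (9,0) 0 ''
  2: (0,2) 0 ''
  3: (2,8) 0 ''
  4: (8,6) 1 'd'
  5: (6,5) 0 ''
  6: (5,3) 1 'e'
  7: (3,10) 0 ''
  8: (10,1) 1 'f'
  9: (1,4) 1 'f'
  10: (4,7) 0 ''

n(n+1)/2 = 11·12/2 = 66
Σ LCP = 0 + 0 + 0 + 0 + 1 + 0 + 1 + 0 + 1 + 1 + 0 = 4
distinct = 66 − 4 = 62

62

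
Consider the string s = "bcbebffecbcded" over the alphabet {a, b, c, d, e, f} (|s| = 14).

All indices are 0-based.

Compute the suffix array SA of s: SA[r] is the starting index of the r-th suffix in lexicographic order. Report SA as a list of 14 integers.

[0, 9, 2, 4, 8, 1, 10, 13, 11, 3, 7, 12, 6, 5]

rank | idx | suffix
   0 |   0 | bcbebffecbcded
   1 |   9 | bcded
   2 |   2 | bebffecbcded
   3 |   4 | bffecbcded
   4 |   8 | cbcded
   5 |   1 | cbebffecbcded
   6 |  10 | cded
   7 |  13 | d
   8 |  11 | ded
   9 |   3 | ebffecbcded
  10 |   7 | ecbcded
  11 |  12 | ed
  12 |   6 | fecbcded
  13 |   5 | ffecbcded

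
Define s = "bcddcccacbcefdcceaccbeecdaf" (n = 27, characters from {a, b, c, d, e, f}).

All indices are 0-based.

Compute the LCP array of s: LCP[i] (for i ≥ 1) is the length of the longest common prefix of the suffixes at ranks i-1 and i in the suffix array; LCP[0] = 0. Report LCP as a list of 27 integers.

[0, 2, 1, 0, 2, 1, 0, 1, 2, 1, 2, 2, 2, 1, 2, 1, 2, 0, 1, 3, 1, 0, 1, 1, 1, 0, 1]

rank→(start, suffix):
  0 → (7, 'acbcefdcceaccbeecdaf')
  1 → (17, 'accbeecdaf')
  2 → (25, 'af')
  3 → (0, 'bcddcccacbcefdcceaccbeecdaf')
  4 → (9, 'bcefdcceaccbeecdaf')
  5 → (20, 'beecdaf')
  6 → (6, 'cacbcefdcceaccbeecdaf')
  7 → (8, 'cbcefdcceaccbeecdaf')
  8 → (19, 'cbeecdaf')
  9 → (5, 'ccacbcefdcceaccbeecdaf')
  10 → (18, 'ccbeecdaf')
  11 → (4, 'cccacbcefdcceaccbeecdaf')
  12 → (14, 'cceaccbeecdaf')
  13 → (23, 'cdaf')
  14 → (1, 'cddcccacbcefdcceaccbeecdaf')
  15 → (15, 'ceaccbeecdaf')
  16 → (10, 'cefdcceaccbeecdaf')
  17 → (24, 'daf')
  18 → (3, 'dcccacbcefdcceaccbeecdaf')
  19 → (13, 'dcceaccbeecdaf')
  20 → (2, 'ddcccacbcefdcceaccbeecdaf')
  21 → (16, 'eaccbeecdaf')
  22 → (22, 'ecdaf')
  23 → (21, 'eecdaf')
  24 → (11, 'efdcceaccbeecdaf')
  25 → (26, 'f')
  26 → (12, 'fdcceaccbeecdaf')

SA = [7, 17, 25, 0, 9, 20, 6, 8, 19, 5, 18, 4, 14, 23, 1, 15, 10, 24, 3, 13, 2, 16, 22, 21, 11, 26, 12]
i: (SA[i-1],SA[i]) lcp shared
  1: (7,17) 2 'ac'
  2: (17,25) 1 'a'
  3: (25,0) 0 ''
  4: (0,9) 2 'bc'
  5: (9,20) 1 'b'
  6: (20,6) 0 ''
  7: (6,8) 1 'c'
  8: (8,19) 2 'cb'
  9: (19,5) 1 'c'
  10: (5,18) 2 'cc'
  11: (18,4) 2 'cc'
  12: (4,14) 2 'cc'
  13: (14,23) 1 'c'
  14: (23,1) 2 'cd'
  15: (1,15) 1 'c'
  16: (15,10) 2 'ce'
  17: (10,24) 0 ''
  18: (24,3) 1 'd'
  19: (3,13) 3 'dcc'
  20: (13,2) 1 'd'
  21: (2,16) 0 ''
  22: (16,22) 1 'e'
  23: (22,21) 1 'e'
  24: (21,11) 1 'e'
  25: (11,26) 0 ''
  26: (26,12) 1 'f'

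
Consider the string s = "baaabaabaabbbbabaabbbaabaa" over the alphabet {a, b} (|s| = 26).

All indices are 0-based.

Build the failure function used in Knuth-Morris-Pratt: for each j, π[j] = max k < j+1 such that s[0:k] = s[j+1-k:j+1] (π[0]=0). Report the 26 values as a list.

π[0] = 0
j=1 s[j]='a': π[1]=0 (border '')
j=2 s[j]='a': π[2]=0 (border '')
j=3 s[j]='a': π[3]=0 (border '')
j=4 s[j]='b': π[4]=1 (border 'b')
j=5 s[j]='a': π[5]=2 (border 'ba')
j=6 s[j]='a': π[6]=3 (border 'baa')
j=7 s[j]='b': k: 3→0; π[7]=1 (border 'b')
j=8 s[j]='a': π[8]=2 (border 'ba')
j=9 s[j]='a': π[9]=3 (border 'baa')
j=10 s[j]='b': k: 3→0; π[10]=1 (border 'b')
j=11 s[j]='b': k: 1→0; π[11]=1 (border 'b')
j=12 s[j]='b': k: 1→0; π[12]=1 (border 'b')
j=13 s[j]='b': k: 1→0; π[13]=1 (border 'b')
j=14 s[j]='a': π[14]=2 (border 'ba')
j=15 s[j]='b': k: 2→0; π[15]=1 (border 'b')
j=16 s[j]='a': π[16]=2 (border 'ba')
j=17 s[j]='a': π[17]=3 (border 'baa')
j=18 s[j]='b': k: 3→0; π[18]=1 (border 'b')
j=19 s[j]='b': k: 1→0; π[19]=1 (border 'b')
j=20 s[j]='b': k: 1→0; π[20]=1 (border 'b')
j=21 s[j]='a': π[21]=2 (border 'ba')
j=22 s[j]='a': π[22]=3 (border 'baa')
j=23 s[j]='b': k: 3→0; π[23]=1 (border 'b')
j=24 s[j]='a': π[24]=2 (border 'ba')
j=25 s[j]='a': π[25]=3 (border 'baa')

[0, 0, 0, 0, 1, 2, 3, 1, 2, 3, 1, 1, 1, 1, 2, 1, 2, 3, 1, 1, 1, 2, 3, 1, 2, 3]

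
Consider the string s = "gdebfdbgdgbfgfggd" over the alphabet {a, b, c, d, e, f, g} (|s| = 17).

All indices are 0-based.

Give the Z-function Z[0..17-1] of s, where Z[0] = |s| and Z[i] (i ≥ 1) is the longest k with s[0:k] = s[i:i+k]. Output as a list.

Z[0]=17
i=1: i≥r, start 0; Z[1]=0
i=2: i≥r, start 0; Z[2]=0
i=3: i≥r, start 0; Z[3]=0
i=4: i≥r, start 0; Z[4]=0
i=5: i≥r, start 0; Z[5]=0
i=6: i≥r, start 0; Z[6]=0
i=7: i≥r, start 0; Z[7]=2 extend→box=[7,9)
i=8: min(r-i=1, Z[1]=0)=0; Z[8]=0
i=9: i≥r, start 0; Z[9]=1 extend→box=[9,10)
i=10: i≥r, start 0; Z[10]=0
i=11: i≥r, start 0; Z[11]=0
i=12: i≥r, start 0; Z[12]=1 extend→box=[12,13)
i=13: i≥r, start 0; Z[13]=0
i=14: i≥r, start 0; Z[14]=1 extend→box=[14,15)
i=15: i≥r, start 0; Z[15]=2 extend→box=[15,17)
i=16: min(r-i=1, Z[1]=0)=0; Z[16]=0

[17, 0, 0, 0, 0, 0, 0, 2, 0, 1, 0, 0, 1, 0, 1, 2, 0]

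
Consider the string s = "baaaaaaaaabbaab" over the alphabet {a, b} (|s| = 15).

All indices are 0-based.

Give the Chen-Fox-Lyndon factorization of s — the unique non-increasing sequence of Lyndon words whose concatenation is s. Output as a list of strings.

["b", "aaaaaaaaabbaab"]

emit factor 1: 'b' (i=0, period=1)
emit factor 2: 'aaaaaaaaabbaab' (i=1, period=14)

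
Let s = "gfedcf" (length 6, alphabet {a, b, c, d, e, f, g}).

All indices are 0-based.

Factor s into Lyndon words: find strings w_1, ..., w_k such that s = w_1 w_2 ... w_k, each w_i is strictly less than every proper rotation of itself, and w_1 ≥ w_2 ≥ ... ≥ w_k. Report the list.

emit factor 1: 'g' (i=0, period=1)
emit factor 2: 'f' (i=1, period=1)
emit factor 3: 'e' (i=2, period=1)
emit factor 4: 'd' (i=3, period=1)
emit factor 5: 'cf' (i=4, period=2)

["g", "f", "e", "d", "cf"]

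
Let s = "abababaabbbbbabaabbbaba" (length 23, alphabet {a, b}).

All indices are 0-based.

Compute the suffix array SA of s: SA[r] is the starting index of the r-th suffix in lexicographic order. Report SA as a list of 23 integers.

[22, 15, 6, 20, 13, 4, 2, 0, 16, 7, 21, 14, 5, 19, 12, 3, 1, 18, 11, 17, 10, 9, 8]

rank→(start, suffix):
  0 → (22, 'a')
  1 → (15, 'aabbbaba')
  2 → (6, 'aabbbbbabaabbbaba')
  3 → (20, 'aba')
  4 → (13, 'abaabbbaba')
  5 → (4, 'abaabbbbbabaabbbaba')
  6 → (2, 'ababaabbbbbabaabbbaba')
  7 → (0, 'abababaabbbbbabaabbbaba')
  8 → (16, 'abbbaba')
  9 → (7, 'abbbbbabaabbbaba')
  10 → (21, 'ba')
  11 → (14, 'baabbbaba')
  12 → (5, 'baabbbbbabaabbbaba')
  13 → (19, 'baba')
  14 → (12, 'babaabbbaba')
  15 → (3, 'babaabbbbbabaabbbaba')
  16 → (1, 'bababaabbbbbabaabbbaba')
  17 → (18, 'bbaba')
  18 → (11, 'bbabaabbbaba')
  19 → (17, 'bbbaba')
  20 → (10, 'bbbabaabbbaba')
  21 → (9, 'bbbbabaabbbaba')
  22 → (8, 'bbbbbabaabbbaba')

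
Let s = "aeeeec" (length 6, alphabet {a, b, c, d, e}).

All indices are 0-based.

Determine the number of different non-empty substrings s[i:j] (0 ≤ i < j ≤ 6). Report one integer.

rank→(start, suffix):
  0 → (0, 'aeeeec')
  1 → (5, 'c')
  2 → (4, 'ec')
  3 → (3, 'eec')
  4 → (2, 'eeec')
  5 → (1, 'eeeec')

SA = [0, 5, 4, 3, 2, 1]
[i] adj suffixes → lcp
  [1] 0/5 → 0 ('')
  [2] 5/4 → 0 ('')
  [3] 4/3 → 1 ('e')
  [4] 3/2 → 2 ('ee')
  [5] 2/1 → 3 ('eee')

n(n+1)/2 = 6·7/2 = 21
Σ LCP = 0 + 0 + 0 + 1 + 2 + 3 = 6
distinct = 21 − 6 = 15

15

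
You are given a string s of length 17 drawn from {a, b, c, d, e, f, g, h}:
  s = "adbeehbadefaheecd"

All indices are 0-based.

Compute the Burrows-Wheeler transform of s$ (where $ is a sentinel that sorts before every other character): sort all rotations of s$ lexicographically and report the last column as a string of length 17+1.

rank  rotation            last
    0  $adbeehbadefaheecd  d
    1  adbeehbadefaheecd$  $
    2  adefaheecd$adbeehb  b
    3  aheecd$adbeehbadef  f
    4  badefaheecd$adbeeh  h
    5  beehbadefaheecd$ad  d
    6  cd$adbeehbadefahee  e
    7  d$adbeehbadefaheec  c
    8  dbeehbadefaheecd$a  a
    9  defaheecd$adbeehba  a
   10  ecd$adbeehbadefahe  e
   11  eecd$adbeehbadefah  h
   12  eehbadefaheecd$adb  b
   13  efaheecd$adbeehbad  d
   14  ehbadefaheecd$adbe  e
   15  faheecd$adbeehbade  e
   16  hbadefaheecd$adbee  e
   17  heecd$adbeehbadefa  a

d$bfhdecaaehbdeeea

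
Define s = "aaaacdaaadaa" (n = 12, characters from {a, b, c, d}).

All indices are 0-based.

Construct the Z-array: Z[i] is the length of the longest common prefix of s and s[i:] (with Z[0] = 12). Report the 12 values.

Z[0]=12
i=1: fresh scan; Z[1]=3 scan→box=[1,4)
i=2: min(r-i=2, Z[1]=3)=2; Z[2]=2
i=3: min(r-i=1, Z[2]=2)=1; Z[3]=1
i=4: fresh scan; Z[4]=0
i=5: fresh scan; Z[5]=0
i=6: fresh scan; Z[6]=3 scan→box=[6,9)
i=7: min(r-i=2, Z[1]=3)=2; Z[7]=2
i=8: min(r-i=1, Z[2]=2)=1; Z[8]=1
i=9: fresh scan; Z[9]=0
i=10: fresh scan; Z[10]=2 scan→box=[10,12)
i=11: min(r-i=1, Z[1]=3)=1; Z[11]=1

[12, 3, 2, 1, 0, 0, 3, 2, 1, 0, 2, 1]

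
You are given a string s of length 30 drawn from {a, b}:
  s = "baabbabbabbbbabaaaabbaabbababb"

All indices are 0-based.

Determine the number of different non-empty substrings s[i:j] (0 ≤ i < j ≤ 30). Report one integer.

369

sorted suffixes:
  #0 SA[0]=15  'aaaabbaabbababb'
  #1 SA[1]=16  'aaabbaabbababb'
  #2 SA[2]=17  'aabbaabbababb'
  #3 SA[3]=21  'aabbababb'
  #4 SA[4]=1  'aabbabbabbbbabaaaabbaabbababb'
  #5 SA[5]=13  'abaaaabbaabbababb'
  #6 SA[6]=25  'ababb'
  #7 SA[7]=27  'abb'
  #8 SA[8]=18  'abbaabbababb'
  #9 SA[9]=22  'abbababb'
  #10 SA[10]=2  'abbabbabbbbabaaaabbaabbababb'
  #11 SA[11]=5  'abbabbbbabaaaabbaabbababb'
  #12 SA[12]=8  'abbbbabaaaabbaabbababb'
  #13 SA[13]=29  'b'
  #14 SA[14]=14  'baaaabbaabbababb'
  #15 SA[15]=20  'baabbababb'
  #16 SA[16]=0  'baabbabbabbbbabaaaabbaabbababb'
  #17 SA[17]=12  'babaaaabbaabbababb'
  #18 SA[18]=24  'bababb'
  #19 SA[19]=26  'babb'
  #20 SA[20]=4  'babbabbbbabaaaabbaabbababb'
  #21 SA[21]=7  'babbbbabaaaabbaabbababb'
  #22 SA[22]=28  'bb'
  #23 SA[23]=19  'bbaabbababb'
  #24 SA[24]=11  'bbabaaaabbaabbababb'
  #25 SA[25]=23  'bbababb'
  #26 SA[26]=3  'bbabbabbbbabaaaabbaabbababb'
  #27 SA[27]=6  'bbabbbbabaaaabbaabbababb'
  #28 SA[28]=10  'bbbabaaaabbaabbababb'
  #29 SA[29]=9  'bbbbabaaaabbaabbababb'

SA = [15, 16, 17, 21, 1, 13, 25, 27, 18, 22, 2, 5, 8, 29, 14, 20, 0, 12, 24, 26, 4, 7, 28, 19, 11, 23, 3, 6, 10, 9]
[i] adj suffixes → lcp
  [1] 15/16 → 3 ('aaa')
  [2] 16/17 → 2 ('aa')
  [3] 17/21 → 5 ('aabba')
  [4] 21/1 → 6 ('aabbab')
  [5] 1/13 → 1 ('a')
  [6] 13/25 → 3 ('aba')
  [7] 25/27 → 2 ('ab')
  [8] 27/18 → 3 ('abb')
  [9] 18/22 → 4 ('abba')
  [10] 22/2 → 5 ('abbab')
  [11] 2/5 → 6 ('abbabb')
  [12] 5/8 → 3 ('abb')
  [13] 8/29 → 0 ('')
  [14] 29/14 → 1 ('b')
  [15] 14/20 → 3 ('baa')
  [16] 20/0 → 7 ('baabbab')
  [17] 0/12 → 2 ('ba')
  [18] 12/24 → 4 ('baba')
  [19] 24/26 → 3 ('bab')
  [20] 26/4 → 4 ('babb')
  [21] 4/7 → 4 ('babb')
  [22] 7/28 → 1 ('b')
  [23] 28/19 → 2 ('bb')
  [24] 19/11 → 3 ('bba')
  [25] 11/23 → 5 ('bbaba')
  [26] 23/3 → 4 ('bbab')
  [27] 3/6 → 5 ('bbabb')
  [28] 6/10 → 2 ('bb')
  [29] 10/9 → 3 ('bbb')

n(n+1)/2 = 30·31/2 = 465
Σ LCP = 0 + 3 + 2 + 5 + 6 + 1 + 3 + 2 + 3 + 4 + 5 + 6 + 3 + 0 + 1 + 3 + 7 + 2 + 4 + 3 + 4 + 4 + 1 + 2 + 3 + 5 + 4 + 5 + 2 + 3 = 96
distinct = 465 − 96 = 369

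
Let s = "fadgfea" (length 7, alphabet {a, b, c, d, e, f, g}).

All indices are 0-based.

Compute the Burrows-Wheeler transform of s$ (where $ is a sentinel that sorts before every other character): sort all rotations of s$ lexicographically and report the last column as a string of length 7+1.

aefaf$gd

rank  rotation  last
    0  $fadgfea  a
    1  a$fadgfe  e
    2  adgfea$f  f
    3  dgfea$fa  a
    4  ea$fadgf  f
    5  fadgfea$  $
    6  fea$fadg  g
    7  gfea$fad  d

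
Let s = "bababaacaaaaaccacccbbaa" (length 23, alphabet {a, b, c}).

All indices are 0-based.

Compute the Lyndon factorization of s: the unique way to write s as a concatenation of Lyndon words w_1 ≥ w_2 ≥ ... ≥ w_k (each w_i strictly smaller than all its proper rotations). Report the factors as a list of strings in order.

emit factor 1: 'b' (i=0, period=1)
emit factor 2: 'ab' (i=1, period=2)
emit factor 3: 'ab' (i=3, period=2)
emit factor 4: 'aac' (i=5, period=3)
emit factor 5: 'aaaaaccacccbb' (i=8, period=13)
emit factor 6: 'a' (i=21, period=1)
emit factor 7: 'a' (i=22, period=1)

["b", "ab", "ab", "aac", "aaaaaccacccbb", "a", "a"]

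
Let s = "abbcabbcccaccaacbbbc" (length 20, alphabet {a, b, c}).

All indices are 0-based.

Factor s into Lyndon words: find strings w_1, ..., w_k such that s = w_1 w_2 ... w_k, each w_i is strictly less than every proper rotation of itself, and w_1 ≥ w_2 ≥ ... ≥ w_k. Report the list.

["abbcabbcccacc", "aacbbbc"]

emit factor 1: 'abbcabbcccacc' (i=0, period=13)
emit factor 2: 'aacbbbc' (i=13, period=7)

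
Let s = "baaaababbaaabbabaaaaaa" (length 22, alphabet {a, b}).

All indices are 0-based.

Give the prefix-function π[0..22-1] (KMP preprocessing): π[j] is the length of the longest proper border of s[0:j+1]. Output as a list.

[0, 0, 0, 0, 0, 1, 2, 1, 1, 2, 3, 4, 1, 1, 2, 1, 2, 3, 4, 5, 0, 0]

π[0] = 0
j=1 s[j]='a': π[1]=0 (border '')
j=2 s[j]='a': π[2]=0 (border '')
j=3 s[j]='a': π[3]=0 (border '')
j=4 s[j]='a': π[4]=0 (border '')
j=5 s[j]='b': π[5]=1 (border 'b')
j=6 s[j]='a': π[6]=2 (border 'ba')
j=7 s[j]='b': k: 2→0; π[7]=1 (border 'b')
j=8 s[j]='b': k: 1→0; π[8]=1 (border 'b')
j=9 s[j]='a': π[9]=2 (border 'ba')
j=10 s[j]='a': π[10]=3 (border 'baa')
j=11 s[j]='a': π[11]=4 (border 'baaa')
j=12 s[j]='b': k: 4→0; π[12]=1 (border 'b')
j=13 s[j]='b': k: 1→0; π[13]=1 (border 'b')
j=14 s[j]='a': π[14]=2 (border 'ba')
j=15 s[j]='b': k: 2→0; π[15]=1 (border 'b')
j=16 s[j]='a': π[16]=2 (border 'ba')
j=17 s[j]='a': π[17]=3 (border 'baa')
j=18 s[j]='a': π[18]=4 (border 'baaa')
j=19 s[j]='a': π[19]=5 (border 'baaaa')
j=20 s[j]='a': k: 5→0; π[20]=0 (border '')
j=21 s[j]='a': π[21]=0 (border '')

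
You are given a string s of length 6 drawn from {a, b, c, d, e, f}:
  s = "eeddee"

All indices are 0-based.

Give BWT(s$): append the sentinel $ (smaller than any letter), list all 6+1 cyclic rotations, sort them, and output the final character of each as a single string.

eedeed$

rank  rotation last
    0  $eeddee  e
    1  ddee$ee  e
    2  dee$eed  d
    3  e$eedde  e
    4  eddee$e  e
    5  ee$eedd  d
    6  eeddee$  $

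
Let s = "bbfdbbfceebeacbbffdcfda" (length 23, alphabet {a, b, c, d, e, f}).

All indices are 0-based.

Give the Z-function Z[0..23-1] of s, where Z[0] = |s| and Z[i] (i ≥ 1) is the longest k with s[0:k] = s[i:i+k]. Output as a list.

[23, 1, 0, 0, 3, 1, 0, 0, 0, 0, 1, 0, 0, 0, 3, 1, 0, 0, 0, 0, 0, 0, 0]

Z[0]=23
i=1: outside box; Z[1]=1 scan→box=[1,2)
i=2: outside box; Z[2]=0
i=3: outside box; Z[3]=0
i=4: outside box; Z[4]=3 scan→box=[4,7)
i=5: min(r-i=2, Z[1]=1)=1; Z[5]=1
i=6: min(r-i=1, Z[2]=0)=0; Z[6]=0
i=7: outside box; Z[7]=0
i=8: outside box; Z[8]=0
i=9: outside box; Z[9]=0
i=10: outside box; Z[10]=1 scan→box=[10,11)
i=11: outside box; Z[11]=0
i=12: outside box; Z[12]=0
i=13: outside box; Z[13]=0
i=14: outside box; Z[14]=3 scan→box=[14,17)
i=15: min(r-i=2, Z[1]=1)=1; Z[15]=1
i=16: min(r-i=1, Z[2]=0)=0; Z[16]=0
i=17: outside box; Z[17]=0
i=18: outside box; Z[18]=0
i=19: outside box; Z[19]=0
i=20: outside box; Z[20]=0
i=21: outside box; Z[21]=0
i=22: outside box; Z[22]=0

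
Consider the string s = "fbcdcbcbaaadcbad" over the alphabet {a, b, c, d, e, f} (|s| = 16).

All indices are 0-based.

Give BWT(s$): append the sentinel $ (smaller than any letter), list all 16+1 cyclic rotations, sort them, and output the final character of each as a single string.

dbabacccfbddbaac$

rank  rotation           last
    0  $fbcdcbcbaaadcbad  d
    1  aaadcbad$fbcdcbcb  b
    2  aadcbad$fbcdcbcba  a
    3  ad$fbcdcbcbaaadcb  b
    4  adcbad$fbcdcbcbaa  a
    5  baaadcbad$fbcdcbc  c
    6  bad$fbcdcbcbaaadc  c
    7  bcbaaadcbad$fbcdc  c
    8  bcdcbcbaaadcbad$f  f
    9  cbaaadcbad$fbcdcb  b
   10  cbad$fbcdcbcbaaad  d
   11  cbcbaaadcbad$fbcd  d
   12  cdcbcbaaadcbad$fb  b
   13  d$fbcdcbcbaaadcba  a
   14  dcbad$fbcdcbcbaaa  a
   15  dcbcbaaadcbad$fbc  c
   16  fbcdcbcbaaadcbad$  $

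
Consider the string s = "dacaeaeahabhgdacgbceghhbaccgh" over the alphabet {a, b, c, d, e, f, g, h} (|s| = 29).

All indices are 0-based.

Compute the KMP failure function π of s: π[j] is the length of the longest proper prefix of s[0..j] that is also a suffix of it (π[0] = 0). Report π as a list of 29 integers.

[0, 0, 0, 0, 0, 0, 0, 0, 0, 0, 0, 0, 0, 1, 2, 3, 0, 0, 0, 0, 0, 0, 0, 0, 0, 0, 0, 0, 0]

π[0] = 0
j=1 s[j]='a': π[1]=0 (border '')
j=2 s[j]='c': π[2]=0 (border '')
j=3 s[j]='a': π[3]=0 (border '')
j=4 s[j]='e': π[4]=0 (border '')
j=5 s[j]='a': π[5]=0 (border '')
j=6 s[j]='e': π[6]=0 (border '')
j=7 s[j]='a': π[7]=0 (border '')
j=8 s[j]='h': π[8]=0 (border '')
j=9 s[j]='a': π[9]=0 (border '')
j=10 s[j]='b': π[10]=0 (border '')
j=11 s[j]='h': π[11]=0 (border '')
j=12 s[j]='g': π[12]=0 (border '')
j=13 s[j]='d': π[13]=1 (border 'd')
j=14 s[j]='a': π[14]=2 (border 'da')
j=15 s[j]='c': π[15]=3 (border 'dac')
j=16 s[j]='g': k: 3→0; π[16]=0 (border '')
j=17 s[j]='b': π[17]=0 (border '')
j=18 s[j]='c': π[18]=0 (border '')
j=19 s[j]='e': π[19]=0 (border '')
j=20 s[j]='g': π[20]=0 (border '')
j=21 s[j]='h': π[21]=0 (border '')
j=22 s[j]='h': π[22]=0 (border '')
j=23 s[j]='b': π[23]=0 (border '')
j=24 s[j]='a': π[24]=0 (border '')
j=25 s[j]='c': π[25]=0 (border '')
j=26 s[j]='c': π[26]=0 (border '')
j=27 s[j]='g': π[27]=0 (border '')
j=28 s[j]='h': π[28]=0 (border '')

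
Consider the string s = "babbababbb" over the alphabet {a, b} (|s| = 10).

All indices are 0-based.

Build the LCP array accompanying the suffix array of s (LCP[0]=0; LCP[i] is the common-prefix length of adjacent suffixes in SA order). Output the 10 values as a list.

[0, 2, 3, 0, 1, 3, 4, 1, 2, 2]

rank | idx | suffix
   0 |   4 | ababbb
   1 |   1 | abbababbb
   2 |   6 | abbb
   3 |   9 | b
   4 |   3 | bababbb
   5 |   0 | babbababbb
   6 |   5 | babbb
   7 |   8 | bb
   8 |   2 | bbababbb
   9 |   7 | bbb

SA = [4, 1, 6, 9, 3, 0, 5, 8, 2, 7]
[i] adj suffixes → lcp
  [1] 4/1 → 2 ('ab')
  [2] 1/6 → 3 ('abb')
  [3] 6/9 → 0 ('')
  [4] 9/3 → 1 ('b')
  [5] 3/0 → 3 ('bab')
  [6] 0/5 → 4 ('babb')
  [7] 5/8 → 1 ('b')
  [8] 8/2 → 2 ('bb')
  [9] 2/7 → 2 ('bb')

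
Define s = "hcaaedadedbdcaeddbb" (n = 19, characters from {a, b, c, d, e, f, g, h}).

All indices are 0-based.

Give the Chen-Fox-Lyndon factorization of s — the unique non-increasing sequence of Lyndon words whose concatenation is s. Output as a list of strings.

["h", "c", "aaedadedbdcaeddbb"]

emit factor 1: 'h' (i=0, period=1)
emit factor 2: 'c' (i=1, period=1)
emit factor 3: 'aaedadedbdcaeddbb' (i=2, period=17)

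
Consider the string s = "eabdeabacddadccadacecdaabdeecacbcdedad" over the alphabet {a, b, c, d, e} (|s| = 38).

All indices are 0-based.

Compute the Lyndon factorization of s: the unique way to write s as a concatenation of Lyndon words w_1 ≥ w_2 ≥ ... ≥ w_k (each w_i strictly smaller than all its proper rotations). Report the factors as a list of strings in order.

["e", "abde", "abacddadccadacecd", "aabdeecacbcdedad"]

emit factor 1: 'e' (i=0, period=1)
emit factor 2: 'abde' (i=1, period=4)
emit factor 3: 'abacddadccadacecd' (i=5, period=17)
emit factor 4: 'aabdeecacbcdedad' (i=22, period=16)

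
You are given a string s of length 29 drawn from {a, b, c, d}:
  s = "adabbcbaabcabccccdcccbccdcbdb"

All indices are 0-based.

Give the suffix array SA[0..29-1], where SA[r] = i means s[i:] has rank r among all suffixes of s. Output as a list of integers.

[7, 2, 8, 11, 0, 28, 6, 3, 9, 4, 12, 21, 26, 10, 5, 20, 25, 19, 18, 13, 14, 22, 15, 23, 16, 1, 27, 24, 17]

rank→(start, suffix):
  0 → (7, 'aabcabccccdcccbccdcbdb')
  1 → (2, 'abbcbaabcabccccdcccbccdcbdb')
  2 → (8, 'abcabccccdcccbccdcbdb')
  3 → (11, 'abccccdcccbccdcbdb')
  4 → (0, 'adabbcbaabcabccccdcccbccdcbdb')
  5 → (28, 'b')
  6 → (6, 'baabcabccccdcccbccdcbdb')
  7 → (3, 'bbcbaabcabccccdcccbccdcbdb')
  8 → (9, 'bcabccccdcccbccdcbdb')
  9 → (4, 'bcbaabcabccccdcccbccdcbdb')
  10 → (12, 'bccccdcccbccdcbdb')
  11 → (21, 'bccdcbdb')
  12 → (26, 'bdb')
  13 → (10, 'cabccccdcccbccdcbdb')
  14 → (5, 'cbaabcabccccdcccbccdcbdb')
  15 → (20, 'cbccdcbdb')
  16 → (25, 'cbdb')
  17 → (19, 'ccbccdcbdb')
  18 → (18, 'cccbccdcbdb')
  19 → (13, 'ccccdcccbccdcbdb')
  20 → (14, 'cccdcccbccdcbdb')
  21 → (22, 'ccdcbdb')
  22 → (15, 'ccdcccbccdcbdb')
  23 → (23, 'cdcbdb')
  24 → (16, 'cdcccbccdcbdb')
  25 → (1, 'dabbcbaabcabccccdcccbccdcbdb')
  26 → (27, 'db')
  27 → (24, 'dcbdb')
  28 → (17, 'dcccbccdcbdb')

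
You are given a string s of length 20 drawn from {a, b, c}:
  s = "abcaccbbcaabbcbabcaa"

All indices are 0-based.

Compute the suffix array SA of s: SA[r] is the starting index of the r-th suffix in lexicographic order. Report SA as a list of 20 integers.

rank | idx | suffix
   0 |  19 | a
   1 |  18 | aa
   2 |   9 | aabbcbabcaa
   3 |  10 | abbcbabcaa
   4 |  15 | abcaa
   5 |   0 | abcaccbbcaabbcbabcaa
   6 |   3 | accbbcaabbcbabcaa
   7 |  14 | babcaa
   8 |   6 | bbcaabbcbabcaa
   9 |  11 | bbcbabcaa
  10 |  16 | bcaa
  11 |   7 | bcaabbcbabcaa
  12 |   1 | bcaccbbcaabbcbabcaa
  13 |  12 | bcbabcaa
  14 |  17 | caa
  15 |   8 | caabbcbabcaa
  16 |   2 | caccbbcaabbcbabcaa
  17 |  13 | cbabcaa
  18 |   5 | cbbcaabbcbabcaa
  19 |   4 | ccbbcaabbcbabcaa

[19, 18, 9, 10, 15, 0, 3, 14, 6, 11, 16, 7, 1, 12, 17, 8, 2, 13, 5, 4]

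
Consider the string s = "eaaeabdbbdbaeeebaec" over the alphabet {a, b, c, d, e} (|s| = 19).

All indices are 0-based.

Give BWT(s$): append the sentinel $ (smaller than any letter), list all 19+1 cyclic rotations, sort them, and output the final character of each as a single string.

rank  rotation              last
    0  $eaaeabdbbdbaeeebaec  c
    1  aaeabdbbdbaeeebaec$e  e
    2  abdbbdbaeeebaec$eaae  e
    3  aeabdbbdbaeeebaec$ea  a
    4  aec$eaaeabdbbdbaeeeb  b
    5  aeeebaec$eaaeabdbbdb  b
    6  baec$eaaeabdbbdbaeee  e
    7  baeeebaec$eaaeabdbbd  d
    8  bbdbaeeebaec$eaaeabd  d
    9  bdbaeeebaec$eaaeabdb  b
   10  bdbbdbaeeebaec$eaaea  a
   11  c$eaaeabdbbdbaeeebae  e
   12  dbaeeebaec$eaaeabdbb  b
   13  dbbdbaeeebaec$eaaeab  b
   14  eaaeabdbbdbaeeebaec$  $
   15  eabdbbdbaeeebaec$eaa  a
   16  ebaec$eaaeabdbbdbaee  e
   17  ec$eaaeabdbbdbaeeeba  a
   18  eebaec$eaaeabdbbdbae  e
   19  eeebaec$eaaeabdbbdba  a

ceeabbeddbaebb$aeaea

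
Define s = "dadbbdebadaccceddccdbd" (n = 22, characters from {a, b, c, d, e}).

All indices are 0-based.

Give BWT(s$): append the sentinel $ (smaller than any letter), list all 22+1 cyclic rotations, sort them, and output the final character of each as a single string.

rank  rotation                 last
    0  $dadbbdebadaccceddccdbd  d
    1  accceddccdbd$dadbbdebad  d
    2  adaccceddccdbd$dadbbdeb  b
    3  adbbdebadaccceddccdbd$d  d
    4  badaccceddccdbd$dadbbde  e
    5  bbdebadaccceddccdbd$dad  d
    6  bd$dadbbdebadaccceddccd  d
    7  bdebadaccceddccdbd$dadb  b
    8  ccceddccdbd$dadbbdebada  a
    9  ccdbd$dadbbdebadacccedd  d
   10  cceddccdbd$dadbbdebadac  c
   11  cdbd$dadbbdebadaccceddc  c
   12  ceddccdbd$dadbbdebadacc  c
   13  d$dadbbdebadaccceddccdb  b
   14  daccceddccdbd$dadbbdeba  a
   15  dadbbdebadaccceddccdbd$  $
   16  dbbdebadaccceddccdbd$da  a
   17  dbd$dadbbdebadaccceddcc  c
   18  dccdbd$dadbbdebadaccced  d
   19  ddccdbd$dadbbdebadaccce  e
   20  debadaccceddccdbd$dadbb  b
   21  ebadaccceddccdbd$dadbbd  d
   22  eddccdbd$dadbbdebadaccc  c

ddbdeddbadcccba$acdebdc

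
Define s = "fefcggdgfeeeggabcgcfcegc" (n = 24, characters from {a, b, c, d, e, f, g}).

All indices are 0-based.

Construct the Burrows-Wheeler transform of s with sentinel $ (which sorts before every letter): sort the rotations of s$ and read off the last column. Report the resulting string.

rank  rotation                   last
    0  $fefcggdgfeeeggabcgcfcegc  c
    1  abcgcfcegc$fefcggdgfeeegg  g
    2  bcgcfcegc$fefcggdgfeeegga  a
    3  c$fefcggdgfeeeggabcgcfceg  g
    4  cegc$fefcggdgfeeeggabcgcf  f
    5  cfcegc$fefcggdgfeeeggabcg  g
    6  cgcfcegc$fefcggdgfeeeggab  b
    7  cggdgfeeeggabcgcfcegc$fef  f
    8  dgfeeeggabcgcfcegc$fefcgg  g
    9  eeeggabcgcfcegc$fefcggdgf  f
   10  eeggabcgcfcegc$fefcggdgfe  e
   11  efcggdgfeeeggabcgcfcegc$f  f
   12  egc$fefcggdgfeeeggabcgcfc  c
   13  eggabcgcfcegc$fefcggdgfee  e
   14  fcegc$fefcggdgfeeeggabcgc  c
   15  fcggdgfeeeggabcgcfcegc$fe  e
   16  feeeggabcgcfcegc$fefcggdg  g
   17  fefcggdgfeeeggabcgcfcegc$  $
   18  gabcgcfcegc$fefcggdgfeeeg  g
   19  gc$fefcggdgfeeeggabcgcfce  e
   20  gcfcegc$fefcggdgfeeeggabc  c
   21  gdgfeeeggabcgcfcegc$fefcg  g
   22  gfeeeggabcgcfcegc$fefcggd  d
   23  ggabcgcfcegc$fefcggdgfeee  e
   24  ggdgfeeeggabcgcfcegc$fefc  c

cgagfgbfgfefceceg$gecgdec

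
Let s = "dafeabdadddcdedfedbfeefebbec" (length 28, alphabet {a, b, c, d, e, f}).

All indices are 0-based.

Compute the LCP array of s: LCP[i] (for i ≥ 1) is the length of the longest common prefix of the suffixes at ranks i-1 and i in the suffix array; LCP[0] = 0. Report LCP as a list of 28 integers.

rank | idx | suffix
   0 |   4 | abdadddcdedfedbfeefebbec
   1 |   7 | adddcdedfedbfeefebbec
   2 |   1 | afeabdadddcdedfedbfeefebbec
   3 |  24 | bbec
   4 |   5 | bdadddcdedfedbfeefebbec
   5 |  25 | bec
   6 |  18 | bfeefebbec
   7 |  27 | c
   8 |  11 | cdedfedbfeefebbec
   9 |   6 | dadddcdedfedbfeefebbec
  10 |   0 | dafeabdadddcdedfedbfeefebbec
  11 |  17 | dbfeefebbec
  12 |  10 | dcdedfedbfeefebbec
  13 |   9 | ddcdedfedbfeefebbec
  14 |   8 | dddcdedfedbfeefebbec
  15 |  12 | dedfedbfeefebbec
  16 |  14 | dfedbfeefebbec
  17 |   3 | eabdadddcdedfedbfeefebbec
  18 |  23 | ebbec
  19 |  26 | ec
  20 |  16 | edbfeefebbec
  21 |  13 | edfedbfeefebbec
  22 |  20 | eefebbec
  23 |  21 | efebbec
  24 |   2 | feabdadddcdedfedbfeefebbec
  25 |  22 | febbec
  26 |  15 | fedbfeefebbec
  27 |  19 | feefebbec

SA = [4, 7, 1, 24, 5, 25, 18, 27, 11, 6, 0, 17, 10, 9, 8, 12, 14, 3, 23, 26, 16, 13, 20, 21, 2, 22, 15, 19]
rank  pair      lcp
   1  s[4:],s[7:]  1  'a'
   2  s[7:],s[1:]  1  'a'
   3  s[1:],s[24:]  0  ''
   4  s[24:],s[5:]  1  'b'
   5  s[5:],s[25:]  1  'b'
   6  s[25:],s[18:]  1  'b'
   7  s[18:],s[27:]  0  ''
   8  s[27:],s[11:]  1  'c'
   9  s[11:],s[6:]  0  ''
  10  s[6:],s[0:]  2  'da'
  11  s[0:],s[17:]  1  'd'
  12  s[17:],s[10:]  1  'd'
  13  s[10:],s[9:]  1  'd'
  14  s[9:],s[8:]  2  'dd'
  15  s[8:],s[12:]  1  'd'
  16  s[12:],s[14:]  1  'd'
  17  s[14:],s[3:]  0  ''
  18  s[3:],s[23:]  1  'e'
  19  s[23:],s[26:]  1  'e'
  20  s[26:],s[16:]  1  'e'
  21  s[16:],s[13:]  2  'ed'
  22  s[13:],s[20:]  1  'e'
  23  s[20:],s[21:]  1  'e'
  24  s[21:],s[2:]  0  ''
  25  s[2:],s[22:]  2  'fe'
  26  s[22:],s[15:]  2  'fe'
  27  s[15:],s[19:]  2  'fe'

[0, 1, 1, 0, 1, 1, 1, 0, 1, 0, 2, 1, 1, 1, 2, 1, 1, 0, 1, 1, 1, 2, 1, 1, 0, 2, 2, 2]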